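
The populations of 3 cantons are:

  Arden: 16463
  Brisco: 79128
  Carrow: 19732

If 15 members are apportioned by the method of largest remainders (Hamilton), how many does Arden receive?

The standard divisor is 115323/15 ≈ 7688.2.
Standard quotas: Arden 2.1413, Brisco 10.2921, Carrow 2.5665.
Lower quotas: Arden 2, Brisco 10, Carrow 2 (sum 14, leaving 1 seat).
Remainders in descending order: Carrow 0.5665, Brisco 0.2921, Arden 0.1413.
The surplus seat goes to Carrow.
Arden receives 2.

2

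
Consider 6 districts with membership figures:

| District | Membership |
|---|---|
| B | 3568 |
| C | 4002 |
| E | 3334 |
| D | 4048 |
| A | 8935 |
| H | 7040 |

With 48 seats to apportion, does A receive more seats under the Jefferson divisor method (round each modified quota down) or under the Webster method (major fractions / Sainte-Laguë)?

Jefferson

Jefferson: B 5, C 6, E 5, D 6, A 15, H 11.
Webster: B 6, C 6, E 5, D 6, A 14, H 11.
A gets 15 under Jefferson and 14 under Webster.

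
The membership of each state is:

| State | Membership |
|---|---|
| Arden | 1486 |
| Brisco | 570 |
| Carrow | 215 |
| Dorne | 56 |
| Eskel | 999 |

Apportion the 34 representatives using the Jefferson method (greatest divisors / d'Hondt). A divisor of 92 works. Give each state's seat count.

Arden 16, Brisco 6, Carrow 2, Dorne 0, Eskel 10

With modified divisor 92: modified quotas Arden 16.152, Brisco 6.196, Carrow 2.337, Dorne 0.609, Eskel 10.859.
Rounding down: Arden 16, Brisco 6, Carrow 2, Dorne 0, Eskel 10 (total 34).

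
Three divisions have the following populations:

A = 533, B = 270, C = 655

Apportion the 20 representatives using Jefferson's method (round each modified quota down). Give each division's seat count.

A 7; B 4; C 9

Standard divisor 1458/20 ≈ 72.9; standard quotas: A 7.311, B 3.704, C 8.985.
Rounding down gives 7, 3, 8 = 18 seats, so the divisor must be adjusted.
With modified divisor 67: modified quotas A 7.955, B 4.030, C 9.776.
Rounding down: A 7, B 4, C 9 (total 20).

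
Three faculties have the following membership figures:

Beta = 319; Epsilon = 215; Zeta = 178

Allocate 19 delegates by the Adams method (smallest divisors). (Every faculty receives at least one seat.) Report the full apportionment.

Beta: 8; Epsilon: 6; Zeta: 5

Standard divisor 712/19 ≈ 37.474; standard quotas: Beta 8.513, Epsilon 5.737, Zeta 4.750.
Rounding up gives 9, 6, 5 = 20 seats, so the divisor must be adjusted.
With modified divisor 40: modified quotas Beta 7.975, Epsilon 5.375, Zeta 4.450.
Rounding up: Beta 8, Epsilon 6, Zeta 5 (total 19).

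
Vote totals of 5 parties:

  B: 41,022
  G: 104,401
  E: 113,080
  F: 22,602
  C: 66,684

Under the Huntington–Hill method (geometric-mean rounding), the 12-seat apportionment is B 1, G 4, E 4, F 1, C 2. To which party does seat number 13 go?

B

Priority for the next seat is population ÷ (√(s·(s+1))).
Priorities: B 29006.934, G 23344.773, E 25285.457, F 15982.027, C 27223.629.
Highest priority: B.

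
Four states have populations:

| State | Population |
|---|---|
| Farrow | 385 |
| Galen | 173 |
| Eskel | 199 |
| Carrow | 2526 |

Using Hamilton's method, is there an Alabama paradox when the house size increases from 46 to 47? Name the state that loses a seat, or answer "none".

Galen

At 46 seats: Farrow 5, Galen 3, Eskel 3, Carrow 35.
At 47 seats: Farrow 6, Galen 2, Eskel 3, Carrow 36.
Galen drops from 3 to 2.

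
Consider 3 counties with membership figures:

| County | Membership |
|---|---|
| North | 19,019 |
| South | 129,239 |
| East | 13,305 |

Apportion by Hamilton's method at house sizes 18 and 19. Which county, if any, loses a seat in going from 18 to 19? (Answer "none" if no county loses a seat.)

none

At 18 seats: North 2, South 14, East 2.
At 19 seats: North 2, South 15, East 2.
No county's allocation decreased.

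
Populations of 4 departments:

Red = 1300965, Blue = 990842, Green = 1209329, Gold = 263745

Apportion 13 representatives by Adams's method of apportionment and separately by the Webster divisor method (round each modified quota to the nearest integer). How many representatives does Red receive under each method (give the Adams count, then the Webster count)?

Adams: Red 4, Blue 4, Green 4, Gold 1.
Webster: Red 5, Blue 3, Green 4, Gold 1.
Red gets 4 under Adams and 5 under Webster.

4 and 5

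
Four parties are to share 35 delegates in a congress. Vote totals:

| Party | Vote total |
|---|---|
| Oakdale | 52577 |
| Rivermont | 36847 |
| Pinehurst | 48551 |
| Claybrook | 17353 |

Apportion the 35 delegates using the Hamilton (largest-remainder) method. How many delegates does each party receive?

Total 155328; standard divisor 155328/35 ≈ 4437.943.
Standard quotas: Oakdale 11.8472, Rivermont 8.3027, Pinehurst 10.9400, Claybrook 3.9101.
Lower quotas: Oakdale 11, Rivermont 8, Pinehurst 10, Claybrook 3 (sum 32, leaving 3 seats).
Remainders in descending order: Pinehurst 0.9400, Claybrook 0.9101, Oakdale 0.8472, Rivermont 0.3027.
Largest remainders: Pinehurst, Claybrook, Oakdale receive the extra seats.

Oakdale: 12, Rivermont: 8, Pinehurst: 11, Claybrook: 4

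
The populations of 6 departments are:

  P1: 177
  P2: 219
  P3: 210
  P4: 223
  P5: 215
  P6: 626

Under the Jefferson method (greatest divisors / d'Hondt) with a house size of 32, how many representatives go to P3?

4

Standard divisor 1670/32 ≈ 52.188; standard quotas: P1 3.392, P2 4.196, P3 4.024, P4 4.273, P5 4.120, P6 11.995.
Rounding down gives 3, 4, 4, 4, 4, 11 = 30 seats, so the divisor must be adjusted.
With modified divisor 46: modified quotas P1 3.848, P2 4.761, P3 4.565, P4 4.848, P5 4.674, P6 13.609.
Rounding down: P1 3, P2 4, P3 4, P4 4, P5 4, P6 13 (total 32).
P3 receives 4.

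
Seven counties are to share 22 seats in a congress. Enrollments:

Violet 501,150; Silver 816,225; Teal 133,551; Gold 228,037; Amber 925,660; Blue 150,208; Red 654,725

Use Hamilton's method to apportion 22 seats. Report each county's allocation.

Violet 3, Silver 5, Teal 1, Gold 2, Amber 6, Blue 1, Red 4

The standard divisor is 3409556/22 ≈ 154979.818.
Standard quotas: Violet 3.2336, Silver 5.2667, Teal 0.8617, Gold 1.4714, Amber 5.9728, Blue 0.9692, Red 4.2246.
Lower quotas: Violet 3, Silver 5, Teal 0, Gold 1, Amber 5, Blue 0, Red 4 (sum 18, leaving 4 seats).
Remainders in descending order: Amber 0.9728, Blue 0.9692, Teal 0.8617, Gold 0.4714, Silver 0.2667, Violet 0.2336, Red 0.2246.
The surplus seats go to Amber, Blue, Teal, Gold.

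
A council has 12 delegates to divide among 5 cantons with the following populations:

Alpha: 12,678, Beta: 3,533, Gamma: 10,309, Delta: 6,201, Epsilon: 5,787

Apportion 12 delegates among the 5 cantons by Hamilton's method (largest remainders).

Standard divisor: 38508 ÷ 12 = 3209.
Standard quotas: Alpha 3.9508, Beta 1.1010, Gamma 3.2125, Delta 1.9324, Epsilon 1.8034.
Lower quotas: Alpha 3, Beta 1, Gamma 3, Delta 1, Epsilon 1 (sum 9, leaving 3 seats).
Remainders in descending order: Alpha 0.9508, Delta 0.9324, Epsilon 0.8034, Gamma 0.2125, Beta 0.1010.
Largest remainders: Alpha, Delta, Epsilon receive the extra seats.

Alpha 4, Beta 1, Gamma 3, Delta 2, Epsilon 2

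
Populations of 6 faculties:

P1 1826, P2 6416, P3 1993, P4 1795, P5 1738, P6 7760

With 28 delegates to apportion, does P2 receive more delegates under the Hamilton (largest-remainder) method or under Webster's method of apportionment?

Hamilton: P1 3, P2 8, P3 3, P4 2, P5 2, P6 10.
Webster: P1 2, P2 9, P3 3, P4 2, P5 2, P6 10.
P2 gets 8 under Hamilton and 9 under Webster.

Webster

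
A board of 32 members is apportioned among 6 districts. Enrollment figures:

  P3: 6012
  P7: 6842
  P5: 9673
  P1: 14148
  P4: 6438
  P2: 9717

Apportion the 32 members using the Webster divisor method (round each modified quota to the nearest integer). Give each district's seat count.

Standard divisor 52830/32 ≈ 1650.938; standard quotas: P3 3.642, P7 4.144, P5 5.859, P1 8.570, P4 3.900, P2 5.886.
Rounding to the nearest integer gives 4, 4, 6, 9, 4, 6 = 33 seats, so the divisor must be adjusted.
With modified divisor 1700: modified quotas P3 3.536, P7 4.025, P5 5.690, P1 8.322, P4 3.787, P2 5.716.
Rounding to the nearest integer: P3 4, P7 4, P5 6, P1 8, P4 4, P2 6 (total 32).

P3 4, P7 4, P5 6, P1 8, P4 4, P2 6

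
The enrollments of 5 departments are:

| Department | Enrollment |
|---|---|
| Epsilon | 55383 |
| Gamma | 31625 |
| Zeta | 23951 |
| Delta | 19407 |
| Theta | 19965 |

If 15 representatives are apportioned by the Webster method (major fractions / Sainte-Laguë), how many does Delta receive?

Standard divisor 150331/15 ≈ 10022.067; standard quotas: Epsilon 5.526, Gamma 3.156, Zeta 2.390, Delta 1.936, Theta 1.992.
Rounding to the nearest integer gives Epsilon 6, Gamma 3, Zeta 2, Delta 2, Theta 2 — total 15, matching the house size, so no adjustment is needed.
Delta receives 2.

2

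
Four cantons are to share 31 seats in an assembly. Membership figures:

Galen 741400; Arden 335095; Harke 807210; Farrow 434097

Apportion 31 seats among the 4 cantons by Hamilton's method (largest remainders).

Galen: 10, Arden: 4, Harke: 11, Farrow: 6

The standard divisor is 2317802/31 ≈ 74767.806.
Standard quotas: Galen 9.9160, Arden 4.4818, Harke 10.7962, Farrow 5.8059.
Lower quotas: Galen 9, Arden 4, Harke 10, Farrow 5 (sum 28, leaving 3 seats).
Remainders in descending order: Galen 0.9160, Farrow 0.8059, Harke 0.7962, Arden 0.4818.
The surplus seats go to Galen, Farrow, Harke.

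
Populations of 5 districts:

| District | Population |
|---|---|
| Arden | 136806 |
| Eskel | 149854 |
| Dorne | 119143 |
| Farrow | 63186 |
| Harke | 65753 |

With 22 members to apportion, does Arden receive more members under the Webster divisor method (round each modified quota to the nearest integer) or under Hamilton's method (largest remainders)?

Webster: Arden 5, Eskel 6, Dorne 5, Farrow 3, Harke 3.
Hamilton: Arden 6, Eskel 6, Dorne 5, Farrow 2, Harke 3.
Arden gets 5 under Webster and 6 under Hamilton.

Hamilton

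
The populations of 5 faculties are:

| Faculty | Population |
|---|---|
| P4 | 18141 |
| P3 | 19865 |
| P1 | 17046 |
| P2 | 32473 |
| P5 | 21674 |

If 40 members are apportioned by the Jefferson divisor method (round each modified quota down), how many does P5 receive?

Standard divisor 109199/40 ≈ 2729.975; standard quotas: P4 6.645, P3 7.277, P1 6.244, P2 11.895, P5 7.939.
Rounding down gives 6, 7, 6, 11, 7 = 37 seats, so the divisor must be adjusted.
With modified divisor 2540: modified quotas P4 7.142, P3 7.821, P1 6.711, P2 12.785, P5 8.533.
Rounding down: P4 7, P3 7, P1 6, P2 12, P5 8 (total 40).
P5 receives 8.

8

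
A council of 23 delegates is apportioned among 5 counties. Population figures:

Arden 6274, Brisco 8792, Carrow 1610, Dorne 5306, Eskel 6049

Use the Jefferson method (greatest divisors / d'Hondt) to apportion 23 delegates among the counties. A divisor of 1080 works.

With modified divisor 1080: modified quotas Arden 5.809, Brisco 8.141, Carrow 1.491, Dorne 4.913, Eskel 5.601.
Rounding down: Arden 5, Brisco 8, Carrow 1, Dorne 4, Eskel 5 (total 23).

Arden 5; Brisco 8; Carrow 1; Dorne 4; Eskel 5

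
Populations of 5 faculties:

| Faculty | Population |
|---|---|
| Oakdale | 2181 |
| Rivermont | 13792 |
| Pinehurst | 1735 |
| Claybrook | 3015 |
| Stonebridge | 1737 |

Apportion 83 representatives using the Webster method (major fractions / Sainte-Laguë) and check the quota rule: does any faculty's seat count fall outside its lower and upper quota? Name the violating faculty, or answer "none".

Standard quotas: Oakdale 8.060, Rivermont 50.968, Pinehurst 6.412, Claybrook 11.142, Stonebridge 6.419.
Webster allocation: Oakdale 8, Rivermont 52, Pinehurst 6, Claybrook 11, Stonebridge 6.
Rivermont has quota 50.968 (lower 50, upper 51) but receives 52 — outside the quota interval.

Rivermont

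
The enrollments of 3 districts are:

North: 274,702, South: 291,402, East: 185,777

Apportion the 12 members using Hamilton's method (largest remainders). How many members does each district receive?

North=4, South=5, East=3

Standard divisor: 751881 ÷ 12 ≈ 62656.75.
Standard quotas: North 4.3842, South 4.6508, East 2.9650.
Lower quotas: North 4, South 4, East 2 (sum 10, leaving 2 seats).
Remainders in descending order: East 0.9650, South 0.6508, North 0.3842.
Largest remainders: East, South receive the extra seats.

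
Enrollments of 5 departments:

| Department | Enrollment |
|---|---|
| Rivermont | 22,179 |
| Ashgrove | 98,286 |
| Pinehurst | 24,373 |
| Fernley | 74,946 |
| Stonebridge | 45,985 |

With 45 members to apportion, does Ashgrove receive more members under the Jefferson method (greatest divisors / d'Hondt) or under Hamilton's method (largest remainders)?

Jefferson: Rivermont 3, Ashgrove 17, Pinehurst 4, Fernley 13, Stonebridge 8.
Hamilton: Rivermont 4, Ashgrove 16, Pinehurst 4, Fernley 13, Stonebridge 8.
Ashgrove gets 17 under Jefferson and 16 under Hamilton.

Jefferson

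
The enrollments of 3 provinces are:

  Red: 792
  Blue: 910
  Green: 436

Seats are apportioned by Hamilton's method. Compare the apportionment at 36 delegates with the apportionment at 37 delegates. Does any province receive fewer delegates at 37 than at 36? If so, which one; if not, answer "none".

Green

At 36 seats: Red 13, Blue 15, Green 8.
At 37 seats: Red 14, Blue 16, Green 7.
Green drops from 8 to 7.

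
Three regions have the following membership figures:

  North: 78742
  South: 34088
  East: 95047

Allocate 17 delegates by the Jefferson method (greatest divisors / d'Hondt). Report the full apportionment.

Standard divisor 207877/17 ≈ 12228.059; standard quotas: North 6.439, South 2.788, East 7.773.
Rounding down gives 6, 2, 7 = 15 seats, so the divisor must be adjusted.
With modified divisor 11283: modified quotas North 6.979, South 3.021, East 8.424.
Rounding down: North 6, South 3, East 8 (total 17).

North=6, South=3, East=8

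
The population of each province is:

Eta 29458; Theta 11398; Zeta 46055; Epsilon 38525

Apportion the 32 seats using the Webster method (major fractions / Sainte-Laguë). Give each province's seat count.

Standard divisor 125436/32 ≈ 3919.875; standard quotas: Eta 7.515, Theta 2.908, Zeta 11.749, Epsilon 9.828.
Rounding to the nearest integer gives 8, 3, 12, 10 = 33 seats, so the divisor must be adjusted.
With modified divisor 3970: modified quotas Eta 7.420, Theta 2.871, Zeta 11.601, Epsilon 9.704.
Rounding to the nearest integer: Eta 7, Theta 3, Zeta 12, Epsilon 10 (total 32).

Eta 7, Theta 3, Zeta 12, Epsilon 10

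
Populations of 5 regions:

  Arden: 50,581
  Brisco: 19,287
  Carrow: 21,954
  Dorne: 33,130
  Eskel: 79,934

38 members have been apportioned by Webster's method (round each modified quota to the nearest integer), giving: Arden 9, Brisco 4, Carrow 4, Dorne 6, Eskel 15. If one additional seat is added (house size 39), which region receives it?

Priority for the next seat is population ÷ (current seats + 0.5).
Priorities: Arden 5324.316, Brisco 4286.000, Carrow 4878.667, Dorne 5096.923, Eskel 5157.032.
Highest priority: Arden.

Arden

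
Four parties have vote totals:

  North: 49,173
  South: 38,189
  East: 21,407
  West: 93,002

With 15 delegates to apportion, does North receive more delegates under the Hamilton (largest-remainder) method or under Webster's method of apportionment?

Hamilton: North 4, South 3, East 1, West 7.
Webster: North 3, South 3, East 2, West 7.
North gets 4 under Hamilton and 3 under Webster.

Hamilton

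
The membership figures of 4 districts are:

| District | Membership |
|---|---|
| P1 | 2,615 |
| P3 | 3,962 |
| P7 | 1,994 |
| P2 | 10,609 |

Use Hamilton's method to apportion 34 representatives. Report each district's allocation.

P1 5; P3 7; P7 3; P2 19

The standard divisor is 19180/34 ≈ 564.118.
Standard quotas: P1 4.6356, P3 7.0234, P7 3.5347, P2 18.8064.
Lower quotas: P1 4, P3 7, P7 3, P2 18 (sum 32, leaving 2 seats).
Remainders in descending order: P2 0.8064, P1 0.6356, P7 0.5347, P3 0.0234.
The surplus seats go to P2, P1.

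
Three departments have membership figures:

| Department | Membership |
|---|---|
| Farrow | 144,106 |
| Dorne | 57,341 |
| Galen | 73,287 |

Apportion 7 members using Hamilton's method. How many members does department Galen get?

2

Standard divisor: 274734 ÷ 7 ≈ 39247.714.
Standard quotas: Farrow 3.6717, Dorne 1.4610, Galen 1.8673.
Lower quotas: Farrow 3, Dorne 1, Galen 1 (sum 5, leaving 2 seats).
Remainders in descending order: Galen 0.8673, Farrow 0.6717, Dorne 0.4610.
Largest remainders: Galen, Farrow receive the extra seats.
Galen receives 2.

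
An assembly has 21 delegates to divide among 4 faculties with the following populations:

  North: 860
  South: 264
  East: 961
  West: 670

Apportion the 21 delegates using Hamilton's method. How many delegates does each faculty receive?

The standard divisor is 2755/21 ≈ 131.19.
Standard quotas: North 6.555, South 2.012, East 7.325, West 5.107.
Lower quotas: North 6, South 2, East 7, West 5 (sum 20, leaving 1 seat).
Remainders in descending order: North 0.555, East 0.325, West 0.107, South 0.012.
The surplus seat goes to North.

North 7, South 2, East 7, West 5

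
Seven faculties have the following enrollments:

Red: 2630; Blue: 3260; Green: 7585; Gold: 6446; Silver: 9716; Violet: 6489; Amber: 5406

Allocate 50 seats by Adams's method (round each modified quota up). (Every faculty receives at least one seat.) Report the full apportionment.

Red: 3, Blue: 4, Green: 9, Gold: 8, Silver: 11, Violet: 8, Amber: 7

Standard divisor 41532/50 ≈ 830.64; standard quotas: Red 3.166, Blue 3.925, Green 9.132, Gold 7.760, Silver 11.697, Violet 7.812, Amber 6.508.
Rounding up gives 4, 4, 10, 8, 12, 8, 7 = 53 seats, so the divisor must be adjusted.
With modified divisor 890: modified quotas Red 2.955, Blue 3.663, Green 8.522, Gold 7.243, Silver 10.917, Violet 7.291, Amber 6.074.
Rounding up: Red 3, Blue 4, Green 9, Gold 8, Silver 11, Violet 8, Amber 7 (total 50).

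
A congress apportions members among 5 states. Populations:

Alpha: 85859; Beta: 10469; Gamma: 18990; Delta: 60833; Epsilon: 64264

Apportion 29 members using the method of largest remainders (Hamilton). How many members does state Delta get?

The standard divisor is 240415/29 ≈ 8290.172.
Standard quotas: Alpha 10.3567, Beta 1.2628, Gamma 2.2907, Delta 7.3380, Epsilon 7.7518.
Lower quotas: Alpha 10, Beta 1, Gamma 2, Delta 7, Epsilon 7 (sum 27, leaving 2 seats).
Remainders in descending order: Epsilon 0.7518, Alpha 0.3567, Delta 0.3380, Gamma 0.2907, Beta 0.2628.
The surplus seats go to Epsilon, Alpha.
Delta receives 7.

7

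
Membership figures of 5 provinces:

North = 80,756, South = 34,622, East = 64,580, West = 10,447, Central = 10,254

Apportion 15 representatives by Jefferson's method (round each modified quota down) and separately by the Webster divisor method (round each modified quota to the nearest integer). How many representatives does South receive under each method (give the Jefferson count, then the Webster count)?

Jefferson: North 7, South 3, East 5, West 0, Central 0.
Webster: North 6, South 2, East 5, West 1, Central 1.
South gets 3 under Jefferson and 2 under Webster.

3 and 2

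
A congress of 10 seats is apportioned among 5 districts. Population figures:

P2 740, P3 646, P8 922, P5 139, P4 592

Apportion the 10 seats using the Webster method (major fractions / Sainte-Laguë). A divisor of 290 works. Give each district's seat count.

With modified divisor 290: modified quotas P2 2.552, P3 2.228, P8 3.179, P5 0.479, P4 2.041.
Rounding to the nearest integer: P2 3, P3 2, P8 3, P5 0, P4 2 (total 10).

P2: 3; P3: 2; P8: 3; P5: 0; P4: 2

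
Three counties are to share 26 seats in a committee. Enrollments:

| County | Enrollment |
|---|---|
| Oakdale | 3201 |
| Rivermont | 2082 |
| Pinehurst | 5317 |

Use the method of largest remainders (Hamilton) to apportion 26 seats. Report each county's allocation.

Total 10600; standard divisor 10600/26 ≈ 407.692.
Standard quotas: Oakdale 7.8515, Rivermont 5.1068, Pinehurst 13.0417.
Lower quotas: Oakdale 7, Rivermont 5, Pinehurst 13 (sum 25, leaving 1 seat).
Remainders in descending order: Oakdale 0.8515, Rivermont 0.1068, Pinehurst 0.0417.
Largest remainder: Oakdale receives the extra seat.

Oakdale 8, Rivermont 5, Pinehurst 13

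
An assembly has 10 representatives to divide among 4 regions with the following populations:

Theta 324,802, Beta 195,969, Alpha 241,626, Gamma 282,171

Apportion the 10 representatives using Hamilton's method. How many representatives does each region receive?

Standard divisor: 1044568 ÷ 10 ≈ 104456.8.
Standard quotas: Theta 3.1094, Beta 1.8761, Alpha 2.3132, Gamma 2.7013.
Lower quotas: Theta 3, Beta 1, Alpha 2, Gamma 2 (sum 8, leaving 2 seats).
Remainders in descending order: Beta 0.8761, Gamma 0.7013, Alpha 0.3132, Theta 0.1094.
The surplus seats go to Beta, Gamma.

Theta 3, Beta 2, Alpha 2, Gamma 3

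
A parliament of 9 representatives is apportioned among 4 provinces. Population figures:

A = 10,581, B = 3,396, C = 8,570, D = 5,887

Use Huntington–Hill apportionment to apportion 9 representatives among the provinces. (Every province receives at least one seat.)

A: 3, B: 1, C: 3, D: 2

With divisor 3277: modified quotas A 3.229, B 1.036, C 2.615, D 1.796.
Geometric-mean thresholds: A √(3·4)=3.464, B √(1·2)=1.414, C √(2·3)=2.449, D √(1·2)=1.414.
Each quota rounded against its threshold gives A 3, B 1, C 3, D 2 (total 9).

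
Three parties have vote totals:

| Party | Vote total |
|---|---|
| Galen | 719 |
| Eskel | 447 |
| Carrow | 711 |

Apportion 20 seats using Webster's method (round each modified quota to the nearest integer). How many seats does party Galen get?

8

Standard divisor 1877/20 ≈ 93.85; standard quotas: Galen 7.661, Eskel 4.763, Carrow 7.576.
Rounding to the nearest integer gives 8, 5, 8 = 21 seats, so the divisor must be adjusted.
With modified divisor 95.3: modified quotas Galen 7.545, Eskel 4.690, Carrow 7.461.
Rounding to the nearest integer: Galen 8, Eskel 5, Carrow 7 (total 20).
Galen receives 8.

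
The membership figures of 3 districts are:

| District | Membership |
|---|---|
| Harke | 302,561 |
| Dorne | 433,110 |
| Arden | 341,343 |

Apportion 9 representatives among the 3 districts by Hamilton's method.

Harke: 2, Dorne: 4, Arden: 3

Standard divisor: 1077014 ÷ 9 ≈ 119668.222.
Standard quotas: Harke 2.5283, Dorne 3.6193, Arden 2.8524.
Lower quotas: Harke 2, Dorne 3, Arden 2 (sum 7, leaving 2 seats).
Remainders in descending order: Arden 0.8524, Dorne 0.6193, Harke 0.5283.
Largest remainders: Arden, Dorne receive the extra seats.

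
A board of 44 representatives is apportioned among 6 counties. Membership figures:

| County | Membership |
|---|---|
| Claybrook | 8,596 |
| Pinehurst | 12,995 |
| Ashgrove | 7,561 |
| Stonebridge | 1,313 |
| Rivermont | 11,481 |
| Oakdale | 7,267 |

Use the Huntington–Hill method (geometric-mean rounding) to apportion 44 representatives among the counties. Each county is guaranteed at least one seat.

Claybrook 8, Pinehurst 12, Ashgrove 7, Stonebridge 1, Rivermont 10, Oakdale 6

With divisor 1126: modified quotas Claybrook 7.634, Pinehurst 11.541, Ashgrove 6.715, Stonebridge 1.166, Rivermont 10.196, Oakdale 6.454.
Geometric-mean thresholds: Claybrook √(7·8)=7.483, Pinehurst √(11·12)=11.489, Ashgrove √(6·7)=6.481, Stonebridge √(1·2)=1.414, Rivermont √(10·11)=10.488, Oakdale √(6·7)=6.481.
Each quota rounded against its threshold gives Claybrook 8, Pinehurst 12, Ashgrove 7, Stonebridge 1, Rivermont 10, Oakdale 6 (total 44).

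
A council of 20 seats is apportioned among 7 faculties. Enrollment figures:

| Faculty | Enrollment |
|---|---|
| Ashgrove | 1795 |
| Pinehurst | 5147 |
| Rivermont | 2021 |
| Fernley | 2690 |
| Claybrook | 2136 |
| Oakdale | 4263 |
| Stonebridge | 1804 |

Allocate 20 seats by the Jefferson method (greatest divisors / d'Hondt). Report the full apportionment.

Standard divisor 19856/20 ≈ 992.8; standard quotas: Ashgrove 1.808, Pinehurst 5.184, Rivermont 2.036, Fernley 2.710, Claybrook 2.151, Oakdale 4.294, Stonebridge 1.817.
Rounding down gives 1, 5, 2, 2, 2, 4, 1 = 17 seats, so the divisor must be adjusted.
With modified divisor 880: modified quotas Ashgrove 2.040, Pinehurst 5.849, Rivermont 2.297, Fernley 3.057, Claybrook 2.427, Oakdale 4.844, Stonebridge 2.050.
Rounding down: Ashgrove 2, Pinehurst 5, Rivermont 2, Fernley 3, Claybrook 2, Oakdale 4, Stonebridge 2 (total 20).

Ashgrove 2, Pinehurst 5, Rivermont 2, Fernley 3, Claybrook 2, Oakdale 4, Stonebridge 2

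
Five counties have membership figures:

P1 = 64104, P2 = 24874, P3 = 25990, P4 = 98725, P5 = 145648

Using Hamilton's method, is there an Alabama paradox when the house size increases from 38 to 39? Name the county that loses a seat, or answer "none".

P2

At 38 seats: P1 7, P2 3, P3 3, P4 10, P5 15.
At 39 seats: P1 7, P2 2, P3 3, P4 11, P5 16.
P2 drops from 3 to 2.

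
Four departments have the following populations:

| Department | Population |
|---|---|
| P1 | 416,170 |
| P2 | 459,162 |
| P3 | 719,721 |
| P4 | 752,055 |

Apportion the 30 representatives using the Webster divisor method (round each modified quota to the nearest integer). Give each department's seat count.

Standard divisor 2347108/30 ≈ 78236.933; standard quotas: P1 5.319, P2 5.869, P3 9.199, P4 9.613.
Rounding to the nearest integer gives P1 5, P2 6, P3 9, P4 10 — total 30, matching the house size, so no adjustment is needed.

P1 5, P2 6, P3 9, P4 10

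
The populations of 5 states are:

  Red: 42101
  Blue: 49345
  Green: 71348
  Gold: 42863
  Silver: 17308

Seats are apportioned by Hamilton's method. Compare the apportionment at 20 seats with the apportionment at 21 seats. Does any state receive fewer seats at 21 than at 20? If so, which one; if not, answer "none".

At 20 seats: Red 4, Blue 4, Green 6, Gold 4, Silver 2.
At 21 seats: Red 4, Blue 5, Green 7, Gold 4, Silver 1.
Silver drops from 2 to 1.

Silver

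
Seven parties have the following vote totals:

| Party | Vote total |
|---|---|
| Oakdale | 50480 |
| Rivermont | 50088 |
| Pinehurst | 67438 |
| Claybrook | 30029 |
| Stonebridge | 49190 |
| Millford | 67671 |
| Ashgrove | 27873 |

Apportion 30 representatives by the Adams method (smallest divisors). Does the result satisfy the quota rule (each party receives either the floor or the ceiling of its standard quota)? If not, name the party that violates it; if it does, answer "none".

none

Standard quotas: Oakdale 4.418, Rivermont 4.384, Pinehurst 5.902, Claybrook 2.628, Stonebridge 4.305, Millford 5.923, Ashgrove 2.440.
Adams allocation: Oakdale 4, Rivermont 4, Pinehurst 6, Claybrook 3, Stonebridge 4, Millford 6, Ashgrove 3.
Every allocation lies between the lower and upper quota.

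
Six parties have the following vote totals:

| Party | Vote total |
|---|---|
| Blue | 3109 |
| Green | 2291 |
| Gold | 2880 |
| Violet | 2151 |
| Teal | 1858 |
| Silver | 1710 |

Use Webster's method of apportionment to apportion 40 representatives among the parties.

Blue 9, Green 7, Gold 8, Violet 6, Teal 5, Silver 5

Standard divisor 13999/40 ≈ 349.975; standard quotas: Blue 8.883, Green 6.546, Gold 8.229, Violet 6.146, Teal 5.309, Silver 4.886.
Rounding to the nearest integer gives Blue 9, Green 7, Gold 8, Violet 6, Teal 5, Silver 5 — total 40, matching the house size, so no adjustment is needed.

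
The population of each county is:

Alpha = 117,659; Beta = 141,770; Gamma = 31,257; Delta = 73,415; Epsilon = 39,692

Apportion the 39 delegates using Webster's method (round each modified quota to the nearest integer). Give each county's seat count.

Standard divisor 403793/39 ≈ 10353.667; standard quotas: Alpha 11.364, Beta 13.693, Gamma 3.019, Delta 7.091, Epsilon 3.834.
Rounding to the nearest integer gives Alpha 11, Beta 14, Gamma 3, Delta 7, Epsilon 4 — total 39, matching the house size, so no adjustment is needed.

Alpha: 11; Beta: 14; Gamma: 3; Delta: 7; Epsilon: 4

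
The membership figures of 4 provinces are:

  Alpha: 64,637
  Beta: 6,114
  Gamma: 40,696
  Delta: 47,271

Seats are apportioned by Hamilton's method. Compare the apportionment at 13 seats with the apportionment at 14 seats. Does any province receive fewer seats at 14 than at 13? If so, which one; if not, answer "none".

At 13 seats: Alpha 5, Beta 1, Gamma 3, Delta 4.
At 14 seats: Alpha 6, Beta 0, Gamma 4, Delta 4.
Beta drops from 1 to 0.

Beta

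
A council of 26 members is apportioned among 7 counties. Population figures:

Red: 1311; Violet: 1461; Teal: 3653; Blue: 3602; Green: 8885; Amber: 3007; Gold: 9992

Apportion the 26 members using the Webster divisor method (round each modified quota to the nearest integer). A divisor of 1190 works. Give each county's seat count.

Red: 1; Violet: 1; Teal: 3; Blue: 3; Green: 7; Amber: 3; Gold: 8

With modified divisor 1190: modified quotas Red 1.102, Violet 1.228, Teal 3.070, Blue 3.027, Green 7.466, Amber 2.527, Gold 8.397.
Rounding to the nearest integer: Red 1, Violet 1, Teal 3, Blue 3, Green 7, Amber 3, Gold 8 (total 26).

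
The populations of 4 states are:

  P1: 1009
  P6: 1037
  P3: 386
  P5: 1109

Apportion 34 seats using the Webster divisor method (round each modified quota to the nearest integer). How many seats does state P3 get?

Standard divisor 3541/34 ≈ 104.147; standard quotas: P1 9.688, P6 9.957, P3 3.706, P5 10.648.
Rounding to the nearest integer gives 10, 10, 4, 11 = 35 seats, so the divisor must be adjusted.
With modified divisor 105.9: modified quotas P1 9.528, P6 9.792, P3 3.645, P5 10.472.
Rounding to the nearest integer: P1 10, P6 10, P3 4, P5 10 (total 34).
P3 receives 4.

4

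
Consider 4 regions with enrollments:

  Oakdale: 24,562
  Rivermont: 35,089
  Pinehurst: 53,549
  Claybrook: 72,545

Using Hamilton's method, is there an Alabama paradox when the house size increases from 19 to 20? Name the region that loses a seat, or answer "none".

Oakdale

At 19 seats: Oakdale 3, Rivermont 4, Pinehurst 5, Claybrook 7.
At 20 seats: Oakdale 2, Rivermont 4, Pinehurst 6, Claybrook 8.
Oakdale drops from 3 to 2.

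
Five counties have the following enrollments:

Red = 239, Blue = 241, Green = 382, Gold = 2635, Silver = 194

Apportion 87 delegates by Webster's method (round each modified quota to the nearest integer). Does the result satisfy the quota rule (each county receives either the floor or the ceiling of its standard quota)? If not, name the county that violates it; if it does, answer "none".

Gold

Standard quotas: Red 5.633, Blue 5.681, Green 9.004, Gold 62.109, Silver 4.573.
Webster allocation: Red 6, Blue 6, Green 9, Gold 61, Silver 5.
Gold has quota 62.109 (lower 62, upper 63) but receives 61 — outside the quota interval.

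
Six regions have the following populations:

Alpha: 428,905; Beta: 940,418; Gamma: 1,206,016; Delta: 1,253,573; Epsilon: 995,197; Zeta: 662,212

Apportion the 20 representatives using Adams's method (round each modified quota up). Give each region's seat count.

Standard divisor 5486321/20 ≈ 274316.05; standard quotas: Alpha 1.564, Beta 3.428, Gamma 4.396, Delta 4.570, Epsilon 3.628, Zeta 2.414.
Rounding up gives 2, 4, 5, 5, 4, 3 = 23 seats, so the divisor must be adjusted.
With modified divisor 322300: modified quotas Alpha 1.331, Beta 2.918, Gamma 3.742, Delta 3.889, Epsilon 3.088, Zeta 2.055.
Rounding up: Alpha 2, Beta 3, Gamma 4, Delta 4, Epsilon 4, Zeta 3 (total 20).

Alpha: 2; Beta: 3; Gamma: 4; Delta: 4; Epsilon: 4; Zeta: 3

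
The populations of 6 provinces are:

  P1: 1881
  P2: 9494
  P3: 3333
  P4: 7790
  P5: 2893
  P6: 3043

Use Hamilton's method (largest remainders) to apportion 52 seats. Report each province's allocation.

P1: 4, P2: 17, P3: 6, P4: 14, P5: 5, P6: 6

Total 28434; standard divisor 28434/52 ≈ 546.808.
Standard quotas: P1 3.4400, P2 17.3626, P3 6.0954, P4 14.2463, P5 5.2907, P6 5.5650.
Lower quotas: P1 3, P2 17, P3 6, P4 14, P5 5, P6 5 (sum 50, leaving 2 seats).
Remainders in descending order: P6 0.5650, P1 0.4400, P2 0.3626, P5 0.2907, P4 0.2463, P3 0.0954.
Largest remainders: P6, P1 receive the extra seats.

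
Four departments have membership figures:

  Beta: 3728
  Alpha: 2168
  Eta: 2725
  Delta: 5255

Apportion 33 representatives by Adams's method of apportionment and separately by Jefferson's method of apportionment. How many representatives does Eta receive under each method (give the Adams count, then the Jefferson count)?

Adams: Beta 9, Alpha 5, Eta 7, Delta 12.
Jefferson: Beta 9, Alpha 5, Eta 6, Delta 13.
Eta gets 7 under Adams and 6 under Jefferson.

7 and 6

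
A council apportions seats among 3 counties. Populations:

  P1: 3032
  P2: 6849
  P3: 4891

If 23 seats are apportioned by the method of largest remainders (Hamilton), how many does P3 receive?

7

The standard divisor is 14772/23 ≈ 642.261.
Standard quotas: P1 4.7208, P2 10.6639, P3 7.6153.
Lower quotas: P1 4, P2 10, P3 7 (sum 21, leaving 2 seats).
Remainders in descending order: P1 0.7208, P2 0.6639, P3 0.6153.
The surplus seats go to P1, P2.
P3 receives 7.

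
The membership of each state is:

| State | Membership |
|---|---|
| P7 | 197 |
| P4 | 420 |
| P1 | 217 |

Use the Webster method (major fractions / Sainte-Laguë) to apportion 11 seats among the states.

Standard divisor 834/11 ≈ 75.818; standard quotas: P7 2.598, P4 5.540, P1 2.862.
Rounding to the nearest integer gives 3, 6, 3 = 12 seats, so the divisor must be adjusted.
With modified divisor 78: modified quotas P7 2.526, P4 5.385, P1 2.782.
Rounding to the nearest integer: P7 3, P4 5, P1 3 (total 11).

P7 3, P4 5, P1 3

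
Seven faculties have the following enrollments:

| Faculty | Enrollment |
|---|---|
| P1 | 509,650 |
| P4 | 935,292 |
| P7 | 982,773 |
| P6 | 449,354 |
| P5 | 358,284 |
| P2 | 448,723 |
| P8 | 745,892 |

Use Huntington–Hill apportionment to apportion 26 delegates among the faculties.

P1: 3, P4: 5, P7: 6, P6: 3, P5: 2, P2: 3, P8: 4

With divisor 175095: modified quotas P1 2.911, P4 5.342, P7 5.613, P6 2.566, P5 2.046, P2 2.563, P8 4.260.
Geometric-mean thresholds: P1 √(2·3)=2.449, P4 √(5·6)=5.477, P7 √(5·6)=5.477, P6 √(2·3)=2.449, P5 √(2·3)=2.449, P2 √(2·3)=2.449, P8 √(4·5)=4.472.
Each quota rounded against its threshold gives P1 3, P4 5, P7 6, P6 3, P5 2, P2 3, P8 4 (total 26).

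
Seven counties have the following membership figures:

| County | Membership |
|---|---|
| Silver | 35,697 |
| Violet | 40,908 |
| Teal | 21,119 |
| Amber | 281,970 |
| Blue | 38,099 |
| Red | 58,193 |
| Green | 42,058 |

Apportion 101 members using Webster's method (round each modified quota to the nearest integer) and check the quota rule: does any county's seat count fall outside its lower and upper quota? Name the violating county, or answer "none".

Amber

Standard quotas: Silver 6.960, Violet 7.976, Teal 4.117, Amber 54.974, Blue 7.428, Red 11.346, Green 8.200.
Webster allocation: Silver 7, Violet 8, Teal 4, Amber 56, Blue 7, Red 11, Green 8.
Amber has quota 54.974 (lower 54, upper 55) but receives 56 — outside the quota interval.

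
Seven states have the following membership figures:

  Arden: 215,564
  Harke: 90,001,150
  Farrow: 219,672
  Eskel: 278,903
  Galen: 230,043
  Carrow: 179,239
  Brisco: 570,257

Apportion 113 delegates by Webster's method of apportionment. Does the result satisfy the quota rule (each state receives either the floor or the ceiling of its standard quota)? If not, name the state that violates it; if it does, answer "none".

Harke

Standard quotas: Arden 0.266, Harke 110.913, Farrow 0.271, Eskel 0.344, Galen 0.283, Carrow 0.221, Brisco 0.703.
Webster allocation: Arden 0, Harke 112, Farrow 0, Eskel 0, Galen 0, Carrow 0, Brisco 1.
Harke has quota 110.913 (lower 110, upper 111) but receives 112 — outside the quota interval.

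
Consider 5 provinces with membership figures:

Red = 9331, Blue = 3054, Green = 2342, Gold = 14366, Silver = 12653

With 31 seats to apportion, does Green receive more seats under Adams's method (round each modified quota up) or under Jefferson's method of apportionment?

Adams

Adams: Red 7, Blue 3, Green 2, Gold 10, Silver 9.
Jefferson: Red 7, Blue 2, Green 1, Gold 11, Silver 10.
Green gets 2 under Adams and 1 under Jefferson.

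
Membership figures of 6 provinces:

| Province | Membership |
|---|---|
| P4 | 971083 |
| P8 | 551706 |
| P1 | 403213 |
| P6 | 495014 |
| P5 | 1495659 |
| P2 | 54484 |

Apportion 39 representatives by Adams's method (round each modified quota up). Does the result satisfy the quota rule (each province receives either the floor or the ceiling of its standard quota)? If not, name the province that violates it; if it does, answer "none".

Standard quotas: P4 9.537, P8 5.418, P1 3.960, P6 4.861, P5 14.689, P2 0.535.
Adams allocation: P4 9, P8 6, P1 4, P6 5, P5 14, P2 1.
Every allocation lies between the lower and upper quota.

none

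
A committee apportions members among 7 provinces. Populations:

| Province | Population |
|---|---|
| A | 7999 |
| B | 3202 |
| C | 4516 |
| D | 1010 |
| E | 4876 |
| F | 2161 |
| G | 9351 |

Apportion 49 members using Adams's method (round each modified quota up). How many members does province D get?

2

Standard divisor 33115/49 ≈ 675.816; standard quotas: A 11.836, B 4.738, C 6.682, D 1.494, E 7.215, F 3.198, G 13.837.
Rounding up gives 12, 5, 7, 2, 8, 4, 14 = 52 seats, so the divisor must be adjusted.
With modified divisor 725.81: modified quotas A 11.021, B 4.412, C 6.222, D 1.392, E 6.718, F 2.977, G 12.884.
Rounding up: A 12, B 5, C 7, D 2, E 7, F 3, G 13 (total 49).
D receives 2.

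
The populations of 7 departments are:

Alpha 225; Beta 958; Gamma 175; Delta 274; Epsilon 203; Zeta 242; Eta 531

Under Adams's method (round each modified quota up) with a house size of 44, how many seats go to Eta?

Standard divisor 2608/44 ≈ 59.273; standard quotas: Alpha 3.796, Beta 16.163, Gamma 2.952, Delta 4.623, Epsilon 3.425, Zeta 4.083, Eta 8.959.
Rounding up gives 4, 17, 3, 5, 4, 5, 9 = 47 seats, so the divisor must be adjusted.
With modified divisor 65: modified quotas Alpha 3.462, Beta 14.738, Gamma 2.692, Delta 4.215, Epsilon 3.123, Zeta 3.723, Eta 8.169.
Rounding up: Alpha 4, Beta 15, Gamma 3, Delta 5, Epsilon 4, Zeta 4, Eta 9 (total 44).
Eta receives 9.

9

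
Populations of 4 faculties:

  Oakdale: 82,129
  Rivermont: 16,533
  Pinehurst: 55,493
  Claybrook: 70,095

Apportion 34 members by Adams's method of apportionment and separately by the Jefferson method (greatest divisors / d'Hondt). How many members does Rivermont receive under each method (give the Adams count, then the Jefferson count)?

3 and 2

Adams: Oakdale 12, Rivermont 3, Pinehurst 8, Claybrook 11.
Jefferson: Oakdale 13, Rivermont 2, Pinehurst 8, Claybrook 11.
Rivermont gets 3 under Adams and 2 under Jefferson.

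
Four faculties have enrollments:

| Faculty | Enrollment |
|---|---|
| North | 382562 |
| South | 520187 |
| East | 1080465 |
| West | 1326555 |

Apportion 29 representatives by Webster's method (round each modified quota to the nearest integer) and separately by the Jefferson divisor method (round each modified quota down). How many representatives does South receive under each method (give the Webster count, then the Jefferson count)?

Webster: North 3, South 5, East 9, West 12.
Jefferson: North 3, South 4, East 10, West 12.
South gets 5 under Webster and 4 under Jefferson.

5 and 4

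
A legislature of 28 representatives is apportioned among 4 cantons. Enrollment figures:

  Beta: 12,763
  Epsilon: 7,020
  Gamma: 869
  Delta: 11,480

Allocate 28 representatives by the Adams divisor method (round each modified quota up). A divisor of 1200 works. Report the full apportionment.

With modified divisor 1200: modified quotas Beta 10.636, Epsilon 5.850, Gamma 0.724, Delta 9.567.
Rounding up: Beta 11, Epsilon 6, Gamma 1, Delta 10 (total 28).

Beta 11, Epsilon 6, Gamma 1, Delta 10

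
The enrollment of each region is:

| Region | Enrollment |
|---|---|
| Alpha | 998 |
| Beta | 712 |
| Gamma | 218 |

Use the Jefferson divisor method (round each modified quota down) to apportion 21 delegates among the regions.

Standard divisor 1928/21 ≈ 91.81; standard quotas: Alpha 10.870, Beta 7.755, Gamma 2.374.
Rounding down gives 10, 7, 2 = 19 seats, so the divisor must be adjusted.
With modified divisor 86: modified quotas Alpha 11.605, Beta 8.279, Gamma 2.535.
Rounding down: Alpha 11, Beta 8, Gamma 2 (total 21).

Alpha 11, Beta 8, Gamma 2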